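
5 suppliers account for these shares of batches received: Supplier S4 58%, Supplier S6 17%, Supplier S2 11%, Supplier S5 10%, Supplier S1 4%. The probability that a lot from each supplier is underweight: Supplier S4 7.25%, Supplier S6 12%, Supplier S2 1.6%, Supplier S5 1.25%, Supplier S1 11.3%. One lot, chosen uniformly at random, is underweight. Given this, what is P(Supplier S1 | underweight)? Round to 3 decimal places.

0.065

Unnormalized posteriors (prior × likelihood):
  Supplier S4: 0.58 × 0.0725 = 0.04205
  Supplier S6: 0.17 × 0.12 = 0.0204
  Supplier S2: 0.11 × 0.016 = 0.00176
  Supplier S5: 0.1 × 0.0125 = 0.00125
  Supplier S1: 0.04 × 0.113 = 0.00452
Sum = 0.06998.
P(Supplier S1 | evidence) = 0.00452 / 0.06998 ≈ 0.065.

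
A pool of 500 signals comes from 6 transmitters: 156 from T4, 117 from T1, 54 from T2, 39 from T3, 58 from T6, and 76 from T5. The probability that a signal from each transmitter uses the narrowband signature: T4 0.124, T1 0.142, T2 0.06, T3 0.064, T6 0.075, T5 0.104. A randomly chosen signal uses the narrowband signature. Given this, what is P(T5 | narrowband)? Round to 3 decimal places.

Prior × likelihood for each hypothesis:
  T4: 0.312 × 0.124 = 0.038688
  T1: 0.234 × 0.142 = 0.033228
  T2: 0.108 × 0.06 = 0.00648
  T3: 0.078 × 0.064 = 0.004992
  T6: 0.116 × 0.075 = 0.0087
  T5: 0.152 × 0.104 = 0.015808
Total = 0.107896.
P(T5 | evidence) = 0.015808 / 0.107896 ≈ 0.147.

0.147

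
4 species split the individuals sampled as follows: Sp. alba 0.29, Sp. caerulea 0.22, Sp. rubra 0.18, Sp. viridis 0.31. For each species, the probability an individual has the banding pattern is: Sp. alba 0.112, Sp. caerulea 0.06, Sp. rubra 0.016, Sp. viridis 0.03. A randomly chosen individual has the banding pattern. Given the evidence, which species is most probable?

By Bayes' rule, posterior ∝ prior × likelihood:
  Sp. alba: 0.29 × 0.112 = 0.03248
  Sp. caerulea: 0.22 × 0.06 = 0.0132
  Sp. rubra: 0.18 × 0.016 = 0.00288
  Sp. viridis: 0.31 × 0.03 = 0.0093
Normalizing constant = 0.05786.
Largest term belongs to Sp. alba, so Sp. alba is most probable.

Sp. alba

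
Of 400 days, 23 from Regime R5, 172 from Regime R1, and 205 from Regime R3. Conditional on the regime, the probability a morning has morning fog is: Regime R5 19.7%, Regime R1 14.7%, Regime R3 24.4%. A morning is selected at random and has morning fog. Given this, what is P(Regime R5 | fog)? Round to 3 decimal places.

Compute prior × likelihood for every hypothesis:
  Regime R5: 0.0575 × 0.197 = 0.0113275
  Regime R1: 0.43 × 0.147 = 0.06321
  Regime R3: 0.5125 × 0.244 = 0.12505
Total = 0.1995875.
P(Regime R5 | evidence) = 0.0113275 / 0.1995875 ≈ 0.057.

0.057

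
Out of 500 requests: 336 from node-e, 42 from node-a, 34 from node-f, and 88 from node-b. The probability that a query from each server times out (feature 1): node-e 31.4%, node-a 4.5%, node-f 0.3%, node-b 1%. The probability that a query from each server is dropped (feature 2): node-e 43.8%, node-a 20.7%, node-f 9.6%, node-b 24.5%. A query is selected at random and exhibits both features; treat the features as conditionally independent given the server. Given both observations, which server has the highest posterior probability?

By Bayes' rule, posterior ∝ prior × likelihood:
  node-e: 0.672 × 0.314 × 0.438 = 0.092421504
  node-a: 0.084 × 0.045 × 0.207 = 0.00078246
  node-f: 0.068 × 0.003 × 0.096 = 0.000019584
  node-b: 0.176 × 0.01 × 0.245 = 0.0004312
Sum = 0.093654748.
Largest term belongs to node-e, so node-e is most probable.

node-e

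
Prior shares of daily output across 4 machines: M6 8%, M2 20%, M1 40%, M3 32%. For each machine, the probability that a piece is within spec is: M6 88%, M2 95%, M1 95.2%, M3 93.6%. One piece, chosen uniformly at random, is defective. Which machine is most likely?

M3

Taking complements, P(defective | each) = M6 0.12, M2 0.05, M1 0.048, M3 0.064.
Prior × likelihood for each hypothesis:
  M6: 0.08 × 0.12 = 0.0096
  M2: 0.2 × 0.05 = 0.01
  M1: 0.4 × 0.048 = 0.0192
  M3: 0.32 × 0.064 = 0.02048
Sum = 0.05928.
Largest term belongs to M3, so M3 is most probable.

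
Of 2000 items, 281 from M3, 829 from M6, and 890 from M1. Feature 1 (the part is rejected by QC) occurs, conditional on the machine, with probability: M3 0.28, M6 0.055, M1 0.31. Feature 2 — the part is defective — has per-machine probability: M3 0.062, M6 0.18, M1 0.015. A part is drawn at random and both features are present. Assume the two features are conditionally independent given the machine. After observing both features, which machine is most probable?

M6

Compute prior × likelihood for every hypothesis:
  M3: 0.1405 × 0.28 × 0.062 = 0.00243908
  M6: 0.4145 × 0.055 × 0.18 = 0.00410355
  M1: 0.445 × 0.31 × 0.015 = 0.00206925
Normalizing constant = 0.00861188.
Largest term belongs to M6, so M6 is most probable.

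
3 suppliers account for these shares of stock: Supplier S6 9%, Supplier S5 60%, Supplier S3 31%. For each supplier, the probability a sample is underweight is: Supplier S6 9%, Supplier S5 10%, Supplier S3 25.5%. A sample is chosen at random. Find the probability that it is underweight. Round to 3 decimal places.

0.147

Unnormalized posteriors (prior × likelihood):
  Supplier S6: 0.09 × 0.09 = 0.0081
  Supplier S5: 0.6 × 0.1 = 0.06
  Supplier S3: 0.31 × 0.255 = 0.07905
P(underweight) = 0.0081 + 0.06 + 0.07905 = 0.14715 → 0.147.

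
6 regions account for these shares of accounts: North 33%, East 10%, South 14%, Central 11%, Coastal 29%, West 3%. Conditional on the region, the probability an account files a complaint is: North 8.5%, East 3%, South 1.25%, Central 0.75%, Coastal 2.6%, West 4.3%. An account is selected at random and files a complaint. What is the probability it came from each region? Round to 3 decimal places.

Prior × likelihood for each hypothesis:
  North: 0.33 × 0.085 = 0.02805
  East: 0.1 × 0.03 = 0.003
  South: 0.14 × 0.0125 = 0.00175
  Central: 0.11 × 0.0075 = 0.000825
  Coastal: 0.29 × 0.026 = 0.00754
  West: 0.03 × 0.043 = 0.00129
Normalizing constant = 0.042455.
P(North | complaint) = 0.02805/0.042455 ≈ 0.661
P(East | complaint) = 0.003/0.042455 ≈ 0.071
P(South | complaint) = 0.00175/0.042455 ≈ 0.041
P(Central | complaint) = 0.000825/0.042455 ≈ 0.019
P(Coastal | complaint) = 0.00754/0.042455 ≈ 0.178
P(West | complaint) = 0.00129/0.042455 ≈ 0.030
(Check: 0.661+0.071+0.041+0.019+0.178+0.030 = 1.000.)

North 0.661, East 0.071, South 0.041, Central 0.019, Coastal 0.178, West 0.030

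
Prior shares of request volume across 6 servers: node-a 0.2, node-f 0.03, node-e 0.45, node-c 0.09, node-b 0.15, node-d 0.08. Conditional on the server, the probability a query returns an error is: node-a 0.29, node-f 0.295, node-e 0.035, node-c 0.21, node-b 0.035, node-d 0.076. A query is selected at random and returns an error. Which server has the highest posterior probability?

node-a

Unnormalized posteriors (prior × likelihood):
  node-a: 0.2 × 0.29 = 0.058
  node-f: 0.03 × 0.295 = 0.00885
  node-e: 0.45 × 0.035 = 0.01575
  node-c: 0.09 × 0.21 = 0.0189
  node-b: 0.15 × 0.035 = 0.00525
  node-d: 0.08 × 0.076 = 0.00608
Sum = 0.11283.
Largest term belongs to node-a, so node-a is most probable.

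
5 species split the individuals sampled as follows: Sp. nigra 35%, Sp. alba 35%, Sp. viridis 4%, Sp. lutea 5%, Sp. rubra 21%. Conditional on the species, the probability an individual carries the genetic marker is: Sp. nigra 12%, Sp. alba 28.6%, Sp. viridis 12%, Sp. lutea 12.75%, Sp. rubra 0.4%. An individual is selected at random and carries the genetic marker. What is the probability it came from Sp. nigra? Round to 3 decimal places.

Compute prior × likelihood for every hypothesis:
  Sp. nigra: 0.35 × 0.12 = 0.042
  Sp. alba: 0.35 × 0.286 = 0.1001
  Sp. viridis: 0.04 × 0.12 = 0.0048
  Sp. lutea: 0.05 × 0.1275 = 0.006375
  Sp. rubra: 0.21 × 0.004 = 0.00084
Sum = 0.154115.
P(Sp. nigra | evidence) = 0.042 / 0.154115 ≈ 0.273.

0.273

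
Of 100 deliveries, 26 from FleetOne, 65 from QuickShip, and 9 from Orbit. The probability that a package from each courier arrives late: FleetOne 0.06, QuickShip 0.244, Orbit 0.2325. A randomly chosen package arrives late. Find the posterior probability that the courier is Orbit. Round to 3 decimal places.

Unnormalized posteriors (prior × likelihood):
  FleetOne: 0.26 × 0.06 = 0.0156
  QuickShip: 0.65 × 0.244 = 0.1586
  Orbit: 0.09 × 0.2325 = 0.020925
Sum = 0.195125.
P(Orbit | evidence) = 0.020925 / 0.195125 ≈ 0.107.

0.107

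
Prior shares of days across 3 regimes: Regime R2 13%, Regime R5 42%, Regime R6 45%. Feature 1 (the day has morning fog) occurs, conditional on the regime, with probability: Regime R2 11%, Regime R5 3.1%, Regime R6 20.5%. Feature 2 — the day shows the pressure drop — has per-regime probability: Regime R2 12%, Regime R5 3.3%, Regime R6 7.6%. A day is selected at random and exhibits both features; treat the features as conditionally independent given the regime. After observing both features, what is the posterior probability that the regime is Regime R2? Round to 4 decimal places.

0.1874

Unnormalized posteriors (prior × likelihood):
  Regime R2: 0.13 × 0.11 × 0.12 = 0.001716
  Regime R5: 0.42 × 0.031 × 0.033 = 0.00042966
  Regime R6: 0.45 × 0.205 × 0.076 = 0.007011
Sum = 0.00915666.
P(Regime R2 | evidence) = 0.001716 / 0.00915666 ≈ 0.1874.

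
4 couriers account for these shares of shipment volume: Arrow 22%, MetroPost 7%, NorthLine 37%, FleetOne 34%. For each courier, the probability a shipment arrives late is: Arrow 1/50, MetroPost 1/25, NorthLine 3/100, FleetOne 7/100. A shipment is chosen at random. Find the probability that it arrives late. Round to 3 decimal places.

By Bayes' rule, posterior ∝ prior × likelihood:
  Arrow: 0.22 × 0.02 = 0.0044
  MetroPost: 0.07 × 0.04 = 0.0028
  NorthLine: 0.37 × 0.03 = 0.0111
  FleetOne: 0.34 × 0.07 = 0.0238
P(late) = 0.0044 + 0.0028 + 0.0111 + 0.0238 = 0.0421 → 0.042.

0.042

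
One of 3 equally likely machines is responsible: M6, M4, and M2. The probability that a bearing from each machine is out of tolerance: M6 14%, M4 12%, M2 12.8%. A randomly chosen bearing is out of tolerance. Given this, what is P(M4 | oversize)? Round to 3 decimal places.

Since the prior is uniform, the posterior is proportional to the likelihood:
  M6: 0.14
  M4: 0.12
  M2: 0.128
Normalizing constant = 0.388.
P(M4 | evidence) = 0.12 / 0.388 ≈ 0.309.

0.309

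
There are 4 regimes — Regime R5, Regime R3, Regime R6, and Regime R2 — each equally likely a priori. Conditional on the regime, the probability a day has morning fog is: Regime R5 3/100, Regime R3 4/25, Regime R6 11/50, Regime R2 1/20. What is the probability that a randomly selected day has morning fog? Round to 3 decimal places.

0.115

With a uniform prior (1/4 each), posterior ∝ likelihood:
  Regime R5: 0.03
  Regime R3: 0.16
  Regime R6: 0.22
  Regime R2: 0.05
P(fog) = (1/4) × (0.03 + 0.16 + 0.22 + 0.05) = 0.46/4 ≈ 0.115.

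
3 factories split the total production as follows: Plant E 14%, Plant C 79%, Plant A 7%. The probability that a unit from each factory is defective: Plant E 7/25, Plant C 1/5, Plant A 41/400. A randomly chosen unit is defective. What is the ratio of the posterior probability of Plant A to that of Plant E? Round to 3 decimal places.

Compute prior × likelihood for every hypothesis:
  Plant E: 0.14 × 0.28 = 0.0392
  Plant C: 0.79 × 0.2 = 0.158
  Plant A: 0.07 × 0.1025 = 0.007175
Sum = 0.204375.
The ratio is 0.007175 / 0.0392 (the normalizer cancels) = 0.183.

0.183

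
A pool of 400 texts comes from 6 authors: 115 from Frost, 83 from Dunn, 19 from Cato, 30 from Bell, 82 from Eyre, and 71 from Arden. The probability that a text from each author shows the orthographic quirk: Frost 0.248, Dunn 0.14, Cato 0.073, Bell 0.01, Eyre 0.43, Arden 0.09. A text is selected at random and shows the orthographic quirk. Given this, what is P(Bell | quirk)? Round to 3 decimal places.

Unnormalized posteriors (prior × likelihood):
  Frost: 0.2875 × 0.248 = 0.0713
  Dunn: 0.2075 × 0.14 = 0.02905
  Cato: 0.0475 × 0.073 = 0.0034675
  Bell: 0.075 × 0.01 = 0.00075
  Eyre: 0.205 × 0.43 = 0.08815
  Arden: 0.1775 × 0.09 = 0.015975
Normalizing constant = 0.2086925.
P(Bell | evidence) = 0.00075 / 0.2086925 ≈ 0.004.

0.004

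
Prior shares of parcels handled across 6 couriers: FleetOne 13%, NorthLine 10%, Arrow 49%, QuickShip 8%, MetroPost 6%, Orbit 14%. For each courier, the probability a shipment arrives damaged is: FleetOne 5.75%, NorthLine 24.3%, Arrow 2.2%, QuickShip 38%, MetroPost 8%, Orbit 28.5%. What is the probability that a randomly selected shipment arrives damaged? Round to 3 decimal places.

0.118

By Bayes' rule, posterior ∝ prior × likelihood:
  FleetOne: 0.13 × 0.0575 = 0.007475
  NorthLine: 0.1 × 0.243 = 0.0243
  Arrow: 0.49 × 0.022 = 0.01078
  QuickShip: 0.08 × 0.38 = 0.0304
  MetroPost: 0.06 × 0.08 = 0.0048
  Orbit: 0.14 × 0.285 = 0.0399
P(damaged) = 0.007475 + 0.0243 + 0.01078 + 0.0304 + 0.0048 + 0.0399 = 0.117655 → 0.118.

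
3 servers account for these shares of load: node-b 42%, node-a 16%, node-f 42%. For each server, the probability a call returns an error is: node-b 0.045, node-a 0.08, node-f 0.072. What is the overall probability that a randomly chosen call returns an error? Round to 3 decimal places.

0.062

Unnormalized posteriors (prior × likelihood):
  node-b: 0.42 × 0.045 = 0.0189
  node-a: 0.16 × 0.08 = 0.0128
  node-f: 0.42 × 0.072 = 0.03024
P(error) = 0.0189 + 0.0128 + 0.03024 = 0.06194 → 0.062.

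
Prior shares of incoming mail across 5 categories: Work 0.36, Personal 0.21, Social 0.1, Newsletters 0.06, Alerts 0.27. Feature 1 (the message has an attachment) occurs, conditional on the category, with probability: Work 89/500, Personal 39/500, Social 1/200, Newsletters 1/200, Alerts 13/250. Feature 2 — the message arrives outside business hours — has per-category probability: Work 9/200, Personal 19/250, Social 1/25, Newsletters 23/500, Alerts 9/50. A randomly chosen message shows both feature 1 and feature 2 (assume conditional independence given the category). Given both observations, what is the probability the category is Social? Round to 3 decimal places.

Unnormalized posteriors (prior × likelihood):
  Work: 0.36 × 0.178 × 0.045 = 0.0028836
  Personal: 0.21 × 0.078 × 0.076 = 0.00124488
  Social: 0.1 × 0.005 × 0.04 = 0.00002
  Newsletters: 0.06 × 0.005 × 0.046 = 0.0000138
  Alerts: 0.27 × 0.052 × 0.18 = 0.0025272
Total = 0.00668948.
P(Social | evidence) = 0.00002 / 0.00668948 ≈ 0.003.

0.003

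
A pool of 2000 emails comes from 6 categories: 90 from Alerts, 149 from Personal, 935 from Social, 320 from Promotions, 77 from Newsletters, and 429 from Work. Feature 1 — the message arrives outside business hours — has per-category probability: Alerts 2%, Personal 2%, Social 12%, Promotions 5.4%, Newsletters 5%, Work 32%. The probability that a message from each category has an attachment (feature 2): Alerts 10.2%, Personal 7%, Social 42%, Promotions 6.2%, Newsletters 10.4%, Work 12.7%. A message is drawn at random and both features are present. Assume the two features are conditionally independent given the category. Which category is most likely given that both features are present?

Compute prior × likelihood for every hypothesis:
  Alerts: 0.045 × 0.02 × 0.102 = 0.0000918
  Personal: 0.0745 × 0.02 × 0.07 = 0.0001043
  Social: 0.4675 × 0.12 × 0.42 = 0.023562
  Promotions: 0.16 × 0.054 × 0.062 = 0.00053568
  Newsletters: 0.0385 × 0.05 × 0.104 = 0.0002002
  Work: 0.2145 × 0.32 × 0.127 = 0.00871728
Sum = 0.03321126.
Largest term belongs to Social, so Social is most probable.

Social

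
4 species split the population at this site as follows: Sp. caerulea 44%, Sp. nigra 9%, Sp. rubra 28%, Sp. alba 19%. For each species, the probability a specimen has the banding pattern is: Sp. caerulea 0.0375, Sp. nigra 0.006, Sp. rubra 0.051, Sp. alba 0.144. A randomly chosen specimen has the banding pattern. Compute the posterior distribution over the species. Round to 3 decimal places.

Compute prior × likelihood for every hypothesis:
  Sp. caerulea: 0.44 × 0.0375 = 0.0165
  Sp. nigra: 0.09 × 0.006 = 0.00054
  Sp. rubra: 0.28 × 0.051 = 0.01428
  Sp. alba: 0.19 × 0.144 = 0.02736
Sum = 0.05868.
P(Sp. caerulea | banded) = 0.0165/0.05868 ≈ 0.281
P(Sp. nigra | banded) = 0.00054/0.05868 ≈ 0.009
P(Sp. rubra | banded) = 0.01428/0.05868 ≈ 0.243
P(Sp. alba | banded) = 0.02736/0.05868 ≈ 0.466
(Check: 0.281+0.009+0.243+0.466 = 0.999.)

Sp. caerulea 0.281, Sp. nigra 0.009, Sp. rubra 0.243, Sp. alba 0.466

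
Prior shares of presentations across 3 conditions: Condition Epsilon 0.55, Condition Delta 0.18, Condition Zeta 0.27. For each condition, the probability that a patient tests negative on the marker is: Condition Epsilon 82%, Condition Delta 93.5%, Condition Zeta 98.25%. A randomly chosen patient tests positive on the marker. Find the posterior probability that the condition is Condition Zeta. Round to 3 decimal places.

0.041

Taking complements, P(marker-positive | each) = Condition Epsilon 0.18, Condition Delta 0.065, Condition Zeta 0.0175.
By Bayes' rule, posterior ∝ prior × likelihood:
  Condition Epsilon: 0.55 × 0.18 = 0.099
  Condition Delta: 0.18 × 0.065 = 0.0117
  Condition Zeta: 0.27 × 0.0175 = 0.004725
Sum = 0.115425.
P(Condition Zeta | evidence) = 0.004725 / 0.115425 ≈ 0.041.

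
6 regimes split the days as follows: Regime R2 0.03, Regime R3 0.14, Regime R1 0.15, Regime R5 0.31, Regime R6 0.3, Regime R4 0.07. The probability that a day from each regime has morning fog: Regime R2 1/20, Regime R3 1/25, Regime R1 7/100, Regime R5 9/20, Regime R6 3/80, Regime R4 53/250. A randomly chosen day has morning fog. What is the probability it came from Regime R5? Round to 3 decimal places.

Prior × likelihood for each hypothesis:
  Regime R2: 0.03 × 0.05 = 0.0015
  Regime R3: 0.14 × 0.04 = 0.0056
  Regime R1: 0.15 × 0.07 = 0.0105
  Regime R5: 0.31 × 0.45 = 0.1395
  Regime R6: 0.3 × 0.0375 = 0.01125
  Regime R4: 0.07 × 0.212 = 0.01484
Sum = 0.18319.
P(Regime R5 | evidence) = 0.1395 / 0.18319 ≈ 0.762.

0.762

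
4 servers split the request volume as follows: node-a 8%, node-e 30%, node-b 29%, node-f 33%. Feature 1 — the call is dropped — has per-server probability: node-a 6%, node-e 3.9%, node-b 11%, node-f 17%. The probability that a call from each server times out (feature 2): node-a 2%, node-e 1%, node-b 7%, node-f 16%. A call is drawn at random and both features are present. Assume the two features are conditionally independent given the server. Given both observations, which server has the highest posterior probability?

node-f

Prior × likelihood for each hypothesis:
  node-a: 0.08 × 0.06 × 0.02 = 0.000096
  node-e: 0.3 × 0.039 × 0.01 = 0.000117
  node-b: 0.29 × 0.11 × 0.07 = 0.002233
  node-f: 0.33 × 0.17 × 0.16 = 0.008976
Sum = 0.011422.
Largest term belongs to node-f, so node-f is most probable.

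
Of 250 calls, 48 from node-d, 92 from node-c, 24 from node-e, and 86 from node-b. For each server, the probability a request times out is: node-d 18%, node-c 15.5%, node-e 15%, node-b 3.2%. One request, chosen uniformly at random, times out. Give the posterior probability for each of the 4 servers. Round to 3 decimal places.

node-d 0.295, node-c 0.487, node-e 0.123, node-b 0.094

By Bayes' rule, posterior ∝ prior × likelihood:
  node-d: 0.192 × 0.18 = 0.03456
  node-c: 0.368 × 0.155 = 0.05704
  node-e: 0.096 × 0.15 = 0.0144
  node-b: 0.344 × 0.032 = 0.011008
Normalizing constant = 0.117008.
P(node-d | timeout) = 0.03456/0.117008 ≈ 0.295
P(node-c | timeout) = 0.05704/0.117008 ≈ 0.487
P(node-e | timeout) = 0.0144/0.117008 ≈ 0.123
P(node-b | timeout) = 0.011008/0.117008 ≈ 0.094
(Check: 0.295+0.487+0.123+0.094 = 0.999.)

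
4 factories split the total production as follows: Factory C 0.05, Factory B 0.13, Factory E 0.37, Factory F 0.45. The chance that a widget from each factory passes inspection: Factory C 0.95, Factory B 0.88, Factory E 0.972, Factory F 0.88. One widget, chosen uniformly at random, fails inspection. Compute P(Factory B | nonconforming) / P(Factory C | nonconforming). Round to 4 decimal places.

Taking complements, P(nonconforming | each) = Factory C 0.05, Factory B 0.12, Factory E 0.028, Factory F 0.12.
By Bayes' rule, posterior ∝ prior × likelihood:
  Factory C: 0.05 × 0.05 = 0.0025
  Factory B: 0.13 × 0.12 = 0.0156
  Factory E: 0.37 × 0.028 = 0.01036
  Factory F: 0.45 × 0.12 = 0.054
Sum = 0.08246.
The ratio is 0.0156 / 0.0025 (the normalizer cancels) = 6.2400.

6.2400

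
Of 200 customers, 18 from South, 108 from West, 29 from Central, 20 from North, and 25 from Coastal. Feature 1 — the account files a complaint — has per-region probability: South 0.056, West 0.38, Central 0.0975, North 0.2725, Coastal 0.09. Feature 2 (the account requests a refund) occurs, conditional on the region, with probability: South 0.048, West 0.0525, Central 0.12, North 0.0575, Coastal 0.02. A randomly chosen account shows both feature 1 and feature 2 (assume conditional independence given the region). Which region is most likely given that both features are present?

West

Prior × likelihood for each hypothesis:
  South: 0.09 × 0.056 × 0.048 = 0.00024192
  West: 0.54 × 0.38 × 0.0525 = 0.010773
  Central: 0.145 × 0.0975 × 0.12 = 0.0016965
  North: 0.1 × 0.2725 × 0.0575 = 0.001566875
  Coastal: 0.125 × 0.09 × 0.02 = 0.000225
Normalizing constant = 0.014503295.
Largest term belongs to West, so West is most probable.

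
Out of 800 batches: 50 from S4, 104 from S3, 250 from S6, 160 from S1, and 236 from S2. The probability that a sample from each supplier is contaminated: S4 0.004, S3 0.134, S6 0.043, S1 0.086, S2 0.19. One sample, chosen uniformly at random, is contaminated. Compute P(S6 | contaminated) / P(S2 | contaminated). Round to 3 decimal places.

0.240

By Bayes' rule, posterior ∝ prior × likelihood:
  S4: 0.0625 × 0.004 = 0.00025
  S3: 0.13 × 0.134 = 0.01742
  S6: 0.3125 × 0.043 = 0.0134375
  S1: 0.2 × 0.086 = 0.0172
  S2: 0.295 × 0.19 = 0.05605
Sum = 0.1043575.
The ratio is 0.0134375 / 0.05605 (the normalizer cancels) = 0.240.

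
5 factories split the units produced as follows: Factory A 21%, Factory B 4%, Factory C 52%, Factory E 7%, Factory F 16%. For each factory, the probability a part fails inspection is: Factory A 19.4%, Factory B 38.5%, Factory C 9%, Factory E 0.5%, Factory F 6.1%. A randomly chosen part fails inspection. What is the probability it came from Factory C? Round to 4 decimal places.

Prior × likelihood for each hypothesis:
  Factory A: 0.21 × 0.194 = 0.04074
  Factory B: 0.04 × 0.385 = 0.0154
  Factory C: 0.52 × 0.09 = 0.0468
  Factory E: 0.07 × 0.005 = 0.00035
  Factory F: 0.16 × 0.061 = 0.00976
Total = 0.11305.
P(Factory C | evidence) = 0.0468 / 0.11305 ≈ 0.4140.

0.4140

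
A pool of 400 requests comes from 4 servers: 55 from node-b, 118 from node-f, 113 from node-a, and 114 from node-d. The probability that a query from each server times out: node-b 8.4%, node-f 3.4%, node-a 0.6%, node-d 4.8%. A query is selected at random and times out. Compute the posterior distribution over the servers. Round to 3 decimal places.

node-b 0.313, node-f 0.271, node-a 0.046, node-d 0.370

Unnormalized posteriors (prior × likelihood):
  node-b: 0.1375 × 0.084 = 0.01155
  node-f: 0.295 × 0.034 = 0.01003
  node-a: 0.2825 × 0.006 = 0.001695
  node-d: 0.285 × 0.048 = 0.01368
Sum = 0.036955.
P(node-b | timeout) = 0.01155/0.036955 ≈ 0.313
P(node-f | timeout) = 0.01003/0.036955 ≈ 0.271
P(node-a | timeout) = 0.001695/0.036955 ≈ 0.046
P(node-d | timeout) = 0.01368/0.036955 ≈ 0.370
(Check: 0.313+0.271+0.046+0.370 = 1.000.)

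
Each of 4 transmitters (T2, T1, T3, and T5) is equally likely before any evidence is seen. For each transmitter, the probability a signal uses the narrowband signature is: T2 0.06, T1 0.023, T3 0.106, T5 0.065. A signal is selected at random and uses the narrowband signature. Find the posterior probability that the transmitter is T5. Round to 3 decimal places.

0.256

With a uniform prior (1/4 each), posterior ∝ likelihood:
  T2: 0.06
  T1: 0.023
  T3: 0.106
  T5: 0.065
Total = 0.254.
P(T5 | evidence) = 0.065 / 0.254 ≈ 0.256.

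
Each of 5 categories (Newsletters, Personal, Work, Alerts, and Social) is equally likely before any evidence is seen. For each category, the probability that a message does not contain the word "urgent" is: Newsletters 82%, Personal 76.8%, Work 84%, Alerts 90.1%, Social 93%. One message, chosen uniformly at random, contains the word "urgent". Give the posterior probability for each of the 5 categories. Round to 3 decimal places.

Taking complements, P(urgent-flag | each) = Newsletters 0.18, Personal 0.232, Work 0.16, Alerts 0.099, Social 0.07.
Since the prior is uniform, the posterior is proportional to the likelihood:
  Newsletters: 0.18
  Personal: 0.232
  Work: 0.16
  Alerts: 0.099
  Social: 0.07
Sum = 0.741.
P(Newsletters | urgent-flag) = 0.18/0.741 ≈ 0.243
P(Personal | urgent-flag) = 0.232/0.741 ≈ 0.313
P(Work | urgent-flag) = 0.16/0.741 ≈ 0.216
P(Alerts | urgent-flag) = 0.099/0.741 ≈ 0.134
P(Social | urgent-flag) = 0.07/0.741 ≈ 0.094

Newsletters 0.243, Personal 0.313, Work 0.216, Alerts 0.134, Social 0.094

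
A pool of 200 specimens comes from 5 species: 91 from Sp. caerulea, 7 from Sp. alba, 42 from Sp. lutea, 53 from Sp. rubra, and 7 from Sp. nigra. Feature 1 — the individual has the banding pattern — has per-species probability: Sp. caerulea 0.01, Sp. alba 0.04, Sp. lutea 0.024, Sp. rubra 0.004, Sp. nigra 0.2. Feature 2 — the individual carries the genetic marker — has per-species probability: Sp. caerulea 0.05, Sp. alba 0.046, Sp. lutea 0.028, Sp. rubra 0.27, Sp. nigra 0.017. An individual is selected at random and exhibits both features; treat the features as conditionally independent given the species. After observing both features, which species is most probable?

Sp. rubra

Prior × likelihood for each hypothesis:
  Sp. caerulea: 0.455 × 0.01 × 0.05 = 0.0002275
  Sp. alba: 0.035 × 0.04 × 0.046 = 0.0000644
  Sp. lutea: 0.21 × 0.024 × 0.028 = 0.00014112
  Sp. rubra: 0.265 × 0.004 × 0.27 = 0.0002862
  Sp. nigra: 0.035 × 0.2 × 0.017 = 0.000119
Normalizing constant = 0.00083822.
Largest term belongs to Sp. rubra, so Sp. rubra is most probable.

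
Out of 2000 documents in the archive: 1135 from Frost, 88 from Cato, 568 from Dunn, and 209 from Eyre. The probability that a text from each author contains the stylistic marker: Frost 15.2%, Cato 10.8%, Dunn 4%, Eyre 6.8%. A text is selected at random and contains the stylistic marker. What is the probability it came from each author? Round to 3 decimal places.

Frost 0.788, Cato 0.043, Dunn 0.104, Eyre 0.065

By Bayes' rule, posterior ∝ prior × likelihood:
  Frost: 0.5675 × 0.152 = 0.08626
  Cato: 0.044 × 0.108 = 0.004752
  Dunn: 0.284 × 0.04 = 0.01136
  Eyre: 0.1045 × 0.068 = 0.007106
Total = 0.109478.
P(Frost | marker) = 0.08626/0.109478 ≈ 0.788
P(Cato | marker) = 0.004752/0.109478 ≈ 0.043
P(Dunn | marker) = 0.01136/0.109478 ≈ 0.104
P(Eyre | marker) = 0.007106/0.109478 ≈ 0.065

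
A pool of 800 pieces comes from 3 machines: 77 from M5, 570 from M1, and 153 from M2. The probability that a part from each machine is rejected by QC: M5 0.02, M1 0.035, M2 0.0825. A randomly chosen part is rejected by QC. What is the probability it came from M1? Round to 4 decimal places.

By Bayes' rule, posterior ∝ prior × likelihood:
  M5: 0.09625 × 0.02 = 0.001925
  M1: 0.7125 × 0.035 = 0.0249375
  M2: 0.19125 × 0.0825 = 0.015778125
Total = 0.042640625.
P(M1 | evidence) = 0.0249375 / 0.042640625 ≈ 0.5848.

0.5848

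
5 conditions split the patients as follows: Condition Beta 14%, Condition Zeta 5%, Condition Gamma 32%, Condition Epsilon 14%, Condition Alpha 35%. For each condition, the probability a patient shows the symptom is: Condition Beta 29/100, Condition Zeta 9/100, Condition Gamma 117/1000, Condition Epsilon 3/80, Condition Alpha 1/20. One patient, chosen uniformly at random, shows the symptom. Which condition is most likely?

Condition Beta

By Bayes' rule, posterior ∝ prior × likelihood:
  Condition Beta: 0.14 × 0.29 = 0.0406
  Condition Zeta: 0.05 × 0.09 = 0.0045
  Condition Gamma: 0.32 × 0.117 = 0.03744
  Condition Epsilon: 0.14 × 0.0375 = 0.00525
  Condition Alpha: 0.35 × 0.05 = 0.0175
Sum = 0.10529.
Largest term belongs to Condition Beta, so Condition Beta is most probable.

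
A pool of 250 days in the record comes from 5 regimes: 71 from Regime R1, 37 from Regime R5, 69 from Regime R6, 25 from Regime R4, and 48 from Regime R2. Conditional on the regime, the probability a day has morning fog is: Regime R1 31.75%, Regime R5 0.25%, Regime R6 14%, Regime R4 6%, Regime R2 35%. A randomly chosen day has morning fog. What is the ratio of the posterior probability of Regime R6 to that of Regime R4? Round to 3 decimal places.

6.440

Compute prior × likelihood for every hypothesis:
  Regime R1: 0.284 × 0.3175 = 0.09017
  Regime R5: 0.148 × 0.0025 = 0.00037
  Regime R6: 0.276 × 0.14 = 0.03864
  Regime R4: 0.1 × 0.06 = 0.006
  Regime R2: 0.192 × 0.35 = 0.0672
Normalizing constant = 0.20238.
The ratio is 0.03864 / 0.006 (the normalizer cancels) = 6.440.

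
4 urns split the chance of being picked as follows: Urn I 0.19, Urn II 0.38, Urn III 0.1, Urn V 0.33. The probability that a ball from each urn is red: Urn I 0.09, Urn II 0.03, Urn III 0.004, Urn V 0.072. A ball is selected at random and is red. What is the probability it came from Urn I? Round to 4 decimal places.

0.3247

Unnormalized posteriors (prior × likelihood):
  Urn I: 0.19 × 0.09 = 0.0171
  Urn II: 0.38 × 0.03 = 0.0114
  Urn III: 0.1 × 0.004 = 0.0004
  Urn V: 0.33 × 0.072 = 0.02376
Sum = 0.05266.
P(Urn I | evidence) = 0.0171 / 0.05266 ≈ 0.3247.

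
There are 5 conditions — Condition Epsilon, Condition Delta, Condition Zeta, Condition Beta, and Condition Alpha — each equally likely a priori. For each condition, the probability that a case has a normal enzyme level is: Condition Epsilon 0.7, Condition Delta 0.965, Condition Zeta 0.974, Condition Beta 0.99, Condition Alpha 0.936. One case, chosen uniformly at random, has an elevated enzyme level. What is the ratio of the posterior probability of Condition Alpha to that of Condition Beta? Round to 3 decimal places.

6.400

Taking complements, P(elevated | each) = Condition Epsilon 0.3, Condition Delta 0.035, Condition Zeta 0.026, Condition Beta 0.01, Condition Alpha 0.064.
Since the prior is uniform, the posterior is proportional to the likelihood:
  Condition Epsilon: 0.3
  Condition Delta: 0.035
  Condition Zeta: 0.026
  Condition Beta: 0.01
  Condition Alpha: 0.064
Total = 0.435.
The ratio is 0.064 / 0.01 (the normalizer cancels) = 6.400.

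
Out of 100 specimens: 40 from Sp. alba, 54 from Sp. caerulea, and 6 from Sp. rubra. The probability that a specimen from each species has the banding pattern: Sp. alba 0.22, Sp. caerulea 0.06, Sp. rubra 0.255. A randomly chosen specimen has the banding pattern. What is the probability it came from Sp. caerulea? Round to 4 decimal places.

Prior × likelihood for each hypothesis:
  Sp. alba: 0.4 × 0.22 = 0.088
  Sp. caerulea: 0.54 × 0.06 = 0.0324
  Sp. rubra: 0.06 × 0.255 = 0.0153
Normalizing constant = 0.1357.
P(Sp. caerulea | evidence) = 0.0324 / 0.1357 ≈ 0.2388.

0.2388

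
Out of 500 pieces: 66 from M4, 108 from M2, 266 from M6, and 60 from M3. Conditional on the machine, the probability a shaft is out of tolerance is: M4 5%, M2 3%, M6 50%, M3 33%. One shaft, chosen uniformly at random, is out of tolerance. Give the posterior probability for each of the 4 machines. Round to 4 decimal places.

Unnormalized posteriors (prior × likelihood):
  M4: 0.132 × 0.05 = 0.0066
  M2: 0.216 × 0.03 = 0.00648
  M6: 0.532 × 0.5 = 0.266
  M3: 0.12 × 0.33 = 0.0396
Sum = 0.31868.
P(M4 | oversize) = 0.0066/0.31868 ≈ 0.0207
P(M2 | oversize) = 0.00648/0.31868 ≈ 0.0203
P(M6 | oversize) = 0.266/0.31868 ≈ 0.8347
P(M3 | oversize) = 0.0396/0.31868 ≈ 0.1243
(Check: 0.0207+0.0203+0.8347+0.1243 = 1.0000.)

M4 0.0207, M2 0.0203, M6 0.8347, M3 0.1243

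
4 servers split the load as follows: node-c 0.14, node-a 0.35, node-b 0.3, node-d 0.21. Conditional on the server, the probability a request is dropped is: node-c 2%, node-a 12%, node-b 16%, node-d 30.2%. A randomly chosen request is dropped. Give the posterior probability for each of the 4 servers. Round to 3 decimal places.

node-c 0.018, node-a 0.269, node-b 0.307, node-d 0.406

Prior × likelihood for each hypothesis:
  node-c: 0.14 × 0.02 = 0.0028
  node-a: 0.35 × 0.12 = 0.042
  node-b: 0.3 × 0.16 = 0.048
  node-d: 0.21 × 0.302 = 0.06342
Sum = 0.15622.
P(node-c | dropped) = 0.0028/0.15622 ≈ 0.018
P(node-a | dropped) = 0.042/0.15622 ≈ 0.269
P(node-b | dropped) = 0.048/0.15622 ≈ 0.307
P(node-d | dropped) = 0.06342/0.15622 ≈ 0.406
(Check: 0.018+0.269+0.307+0.406 = 1.000.)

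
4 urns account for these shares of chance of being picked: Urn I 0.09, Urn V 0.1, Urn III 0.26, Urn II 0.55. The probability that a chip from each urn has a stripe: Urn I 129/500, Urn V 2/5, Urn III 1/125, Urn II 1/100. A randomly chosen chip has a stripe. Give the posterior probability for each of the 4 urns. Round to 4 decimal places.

Urn I 0.3280, Urn V 0.5650, Urn III 0.0294, Urn II 0.0777

By Bayes' rule, posterior ∝ prior × likelihood:
  Urn I: 0.09 × 0.258 = 0.02322
  Urn V: 0.1 × 0.4 = 0.04
  Urn III: 0.26 × 0.008 = 0.00208
  Urn II: 0.55 × 0.01 = 0.0055
Total = 0.0708.
P(Urn I | striped) = 0.02322/0.0708 ≈ 0.3280
P(Urn V | striped) = 0.04/0.0708 ≈ 0.5650
P(Urn III | striped) = 0.00208/0.0708 ≈ 0.0294
P(Urn II | striped) = 0.0055/0.0708 ≈ 0.0777
(Check: 0.3280+0.5650+0.0294+0.0777 = 1.0001.)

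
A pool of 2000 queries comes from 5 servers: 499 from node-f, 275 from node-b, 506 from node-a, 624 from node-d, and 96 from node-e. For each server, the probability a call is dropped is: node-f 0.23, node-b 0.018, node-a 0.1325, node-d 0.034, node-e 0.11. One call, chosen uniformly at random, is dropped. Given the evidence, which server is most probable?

Unnormalized posteriors (prior × likelihood):
  node-f: 0.2495 × 0.23 = 0.057385
  node-b: 0.1375 × 0.018 = 0.002475
  node-a: 0.253 × 0.1325 = 0.0335225
  node-d: 0.312 × 0.034 = 0.010608
  node-e: 0.048 × 0.11 = 0.00528
Sum = 0.1092705.
Largest term belongs to node-f, so node-f is most probable.

node-f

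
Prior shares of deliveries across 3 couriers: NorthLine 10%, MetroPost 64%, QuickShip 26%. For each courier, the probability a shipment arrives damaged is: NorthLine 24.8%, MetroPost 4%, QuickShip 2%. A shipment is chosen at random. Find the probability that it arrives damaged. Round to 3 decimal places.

0.056

Prior × likelihood for each hypothesis:
  NorthLine: 0.1 × 0.248 = 0.0248
  MetroPost: 0.64 × 0.04 = 0.0256
  QuickShip: 0.26 × 0.02 = 0.0052
P(damaged) = 0.0248 + 0.0256 + 0.0052 = 0.0556 → 0.056.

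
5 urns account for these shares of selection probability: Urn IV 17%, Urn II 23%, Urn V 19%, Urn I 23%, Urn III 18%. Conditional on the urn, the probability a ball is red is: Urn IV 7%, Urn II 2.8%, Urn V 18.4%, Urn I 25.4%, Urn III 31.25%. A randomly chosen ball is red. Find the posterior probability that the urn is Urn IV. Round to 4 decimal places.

Unnormalized posteriors (prior × likelihood):
  Urn IV: 0.17 × 0.07 = 0.0119
  Urn II: 0.23 × 0.028 = 0.00644
  Urn V: 0.19 × 0.184 = 0.03496
  Urn I: 0.23 × 0.254 = 0.05842
  Urn III: 0.18 × 0.3125 = 0.05625
Normalizing constant = 0.16797.
P(Urn IV | evidence) = 0.0119 / 0.16797 ≈ 0.0708.

0.0708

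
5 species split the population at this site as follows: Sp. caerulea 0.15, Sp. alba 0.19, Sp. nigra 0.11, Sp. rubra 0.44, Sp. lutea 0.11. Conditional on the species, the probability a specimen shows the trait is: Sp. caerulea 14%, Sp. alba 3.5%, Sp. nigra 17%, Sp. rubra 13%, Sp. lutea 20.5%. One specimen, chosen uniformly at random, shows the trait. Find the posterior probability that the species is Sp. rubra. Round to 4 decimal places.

0.4536

Prior × likelihood for each hypothesis:
  Sp. caerulea: 0.15 × 0.14 = 0.021
  Sp. alba: 0.19 × 0.035 = 0.00665
  Sp. nigra: 0.11 × 0.17 = 0.0187
  Sp. rubra: 0.44 × 0.13 = 0.0572
  Sp. lutea: 0.11 × 0.205 = 0.02255
Normalizing constant = 0.1261.
P(Sp. rubra | evidence) = 0.0572 / 0.1261 ≈ 0.4536.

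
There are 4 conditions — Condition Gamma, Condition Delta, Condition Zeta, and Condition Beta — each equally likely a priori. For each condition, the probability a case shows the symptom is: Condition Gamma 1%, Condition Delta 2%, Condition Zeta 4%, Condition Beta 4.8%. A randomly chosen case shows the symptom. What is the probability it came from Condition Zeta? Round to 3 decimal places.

0.339

Since the prior is uniform, the posterior is proportional to the likelihood:
  Condition Gamma: 0.01
  Condition Delta: 0.02
  Condition Zeta: 0.04
  Condition Beta: 0.048
Total = 0.118.
P(Condition Zeta | evidence) = 0.04 / 0.118 ≈ 0.339.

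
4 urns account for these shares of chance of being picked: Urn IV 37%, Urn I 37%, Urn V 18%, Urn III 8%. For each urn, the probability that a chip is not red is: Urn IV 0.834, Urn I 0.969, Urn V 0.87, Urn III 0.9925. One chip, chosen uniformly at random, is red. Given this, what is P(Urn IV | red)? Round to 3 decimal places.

0.634

Taking complements, P(red | each) = Urn IV 0.166, Urn I 0.031, Urn V 0.13, Urn III 0.0075.
Compute prior × likelihood for every hypothesis:
  Urn IV: 0.37 × 0.166 = 0.06142
  Urn I: 0.37 × 0.031 = 0.01147
  Urn V: 0.18 × 0.13 = 0.0234
  Urn III: 0.08 × 0.0075 = 0.0006
Total = 0.09689.
P(Urn IV | evidence) = 0.06142 / 0.09689 ≈ 0.634.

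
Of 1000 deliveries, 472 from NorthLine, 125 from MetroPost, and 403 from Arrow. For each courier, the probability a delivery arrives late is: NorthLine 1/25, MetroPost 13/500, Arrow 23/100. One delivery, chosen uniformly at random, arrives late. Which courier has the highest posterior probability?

Prior × likelihood for each hypothesis:
  NorthLine: 0.472 × 0.04 = 0.01888
  MetroPost: 0.125 × 0.026 = 0.00325
  Arrow: 0.403 × 0.23 = 0.09269
Total = 0.11482.
Largest term belongs to Arrow, so Arrow is most probable.

Arrow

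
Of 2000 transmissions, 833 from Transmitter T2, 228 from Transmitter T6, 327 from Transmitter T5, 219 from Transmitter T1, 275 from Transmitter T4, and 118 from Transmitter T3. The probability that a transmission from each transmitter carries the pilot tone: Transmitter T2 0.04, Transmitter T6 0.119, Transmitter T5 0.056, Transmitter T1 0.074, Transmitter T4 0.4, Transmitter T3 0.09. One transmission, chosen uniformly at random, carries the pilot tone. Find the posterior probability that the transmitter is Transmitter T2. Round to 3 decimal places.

0.155

Prior × likelihood for each hypothesis:
  Transmitter T2: 0.4165 × 0.04 = 0.01666
  Transmitter T6: 0.114 × 0.119 = 0.013566
  Transmitter T5: 0.1635 × 0.056 = 0.009156
  Transmitter T1: 0.1095 × 0.074 = 0.008103
  Transmitter T4: 0.1375 × 0.4 = 0.055
  Transmitter T3: 0.059 × 0.09 = 0.00531
Sum = 0.107795.
P(Transmitter T2 | evidence) = 0.01666 / 0.107795 ≈ 0.155.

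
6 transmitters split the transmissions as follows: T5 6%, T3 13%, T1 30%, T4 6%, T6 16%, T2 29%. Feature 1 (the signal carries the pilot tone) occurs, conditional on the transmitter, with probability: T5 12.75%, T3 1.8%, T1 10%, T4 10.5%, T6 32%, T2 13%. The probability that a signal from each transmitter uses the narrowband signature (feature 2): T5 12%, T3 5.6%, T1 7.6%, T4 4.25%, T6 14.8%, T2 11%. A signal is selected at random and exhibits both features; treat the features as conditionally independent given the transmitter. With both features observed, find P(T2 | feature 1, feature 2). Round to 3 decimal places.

Compute prior × likelihood for every hypothesis:
  T5: 0.06 × 0.1275 × 0.12 = 0.000918
  T3: 0.13 × 0.018 × 0.056 = 0.00013104
  T1: 0.3 × 0.1 × 0.076 = 0.00228
  T4: 0.06 × 0.105 × 0.0425 = 0.00026775
  T6: 0.16 × 0.32 × 0.148 = 0.0075776
  T2: 0.29 × 0.13 × 0.11 = 0.004147
Sum = 0.01532139.
P(T2 | evidence) = 0.004147 / 0.01532139 ≈ 0.271.

0.271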